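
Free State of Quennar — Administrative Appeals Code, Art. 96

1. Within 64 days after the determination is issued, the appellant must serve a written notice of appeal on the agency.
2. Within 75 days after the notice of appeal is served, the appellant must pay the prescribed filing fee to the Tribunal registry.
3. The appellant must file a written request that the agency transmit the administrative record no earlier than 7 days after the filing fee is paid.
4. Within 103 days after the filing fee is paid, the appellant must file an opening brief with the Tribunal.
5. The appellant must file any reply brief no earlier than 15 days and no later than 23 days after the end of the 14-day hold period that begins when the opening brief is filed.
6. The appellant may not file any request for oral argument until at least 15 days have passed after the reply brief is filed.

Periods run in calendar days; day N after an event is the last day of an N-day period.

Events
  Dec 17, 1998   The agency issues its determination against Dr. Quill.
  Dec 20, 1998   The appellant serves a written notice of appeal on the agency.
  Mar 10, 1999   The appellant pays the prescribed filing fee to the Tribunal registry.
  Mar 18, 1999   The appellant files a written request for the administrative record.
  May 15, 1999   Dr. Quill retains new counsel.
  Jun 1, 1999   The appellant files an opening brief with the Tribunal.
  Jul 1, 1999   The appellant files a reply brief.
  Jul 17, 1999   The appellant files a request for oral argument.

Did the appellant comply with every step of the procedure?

Step 1 — counting 64 days from Dec 17, 1998 (when the determination is issued) gives a deadline of Feb 19, 1999; done Dec 20, 1998 — timely.
Step 2 — counting 75 days from Dec 20, 1998 (when the notice of appeal is served) gives a deadline of Mar 5, 1999; not done until Mar 10, 1999, 5 days after the deadline.
Later steps need not be reached.

No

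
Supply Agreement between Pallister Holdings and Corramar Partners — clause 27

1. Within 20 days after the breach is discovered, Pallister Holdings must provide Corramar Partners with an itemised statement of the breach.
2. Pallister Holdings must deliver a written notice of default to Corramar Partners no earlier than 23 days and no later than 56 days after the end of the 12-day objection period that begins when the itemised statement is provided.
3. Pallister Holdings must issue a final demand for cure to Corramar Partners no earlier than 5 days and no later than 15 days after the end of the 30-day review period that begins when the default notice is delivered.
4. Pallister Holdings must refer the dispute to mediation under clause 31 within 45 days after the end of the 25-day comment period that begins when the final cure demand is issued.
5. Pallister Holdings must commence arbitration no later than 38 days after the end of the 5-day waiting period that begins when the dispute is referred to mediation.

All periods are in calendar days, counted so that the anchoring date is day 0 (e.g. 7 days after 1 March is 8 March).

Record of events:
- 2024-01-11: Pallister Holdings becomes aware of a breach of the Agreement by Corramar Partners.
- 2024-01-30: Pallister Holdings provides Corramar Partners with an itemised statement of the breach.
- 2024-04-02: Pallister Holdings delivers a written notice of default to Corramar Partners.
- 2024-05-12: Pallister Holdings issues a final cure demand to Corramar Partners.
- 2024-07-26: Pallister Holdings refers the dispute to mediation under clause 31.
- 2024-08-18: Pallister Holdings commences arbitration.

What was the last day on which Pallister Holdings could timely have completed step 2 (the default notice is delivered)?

The itemised statement is provided on 2024-01-30; the 12-day objection period therefore ends 2024-02-11, and step 2 runs from that date. The window is 23–56 days after 2024-02-11; it closes on 2024-04-07.

2024-04-07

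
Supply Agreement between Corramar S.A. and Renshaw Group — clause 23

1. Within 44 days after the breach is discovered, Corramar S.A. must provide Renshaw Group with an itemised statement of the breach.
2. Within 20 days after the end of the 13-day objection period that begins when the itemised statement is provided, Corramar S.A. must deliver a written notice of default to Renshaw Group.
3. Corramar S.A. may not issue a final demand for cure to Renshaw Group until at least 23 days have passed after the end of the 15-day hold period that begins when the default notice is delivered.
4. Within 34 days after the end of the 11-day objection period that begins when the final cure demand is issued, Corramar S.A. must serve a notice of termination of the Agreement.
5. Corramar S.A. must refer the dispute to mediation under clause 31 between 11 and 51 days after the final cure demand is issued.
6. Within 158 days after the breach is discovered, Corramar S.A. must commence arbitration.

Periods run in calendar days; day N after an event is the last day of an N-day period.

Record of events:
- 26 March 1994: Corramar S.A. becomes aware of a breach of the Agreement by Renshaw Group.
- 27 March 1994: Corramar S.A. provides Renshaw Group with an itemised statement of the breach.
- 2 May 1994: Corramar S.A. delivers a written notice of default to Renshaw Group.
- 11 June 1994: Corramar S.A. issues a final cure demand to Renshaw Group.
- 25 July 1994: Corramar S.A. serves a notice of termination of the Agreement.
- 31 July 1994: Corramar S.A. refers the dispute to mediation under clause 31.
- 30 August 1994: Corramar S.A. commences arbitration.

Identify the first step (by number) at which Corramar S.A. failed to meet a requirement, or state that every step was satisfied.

Step 2

Step 1: 44 days after 26 March 1994 (when the breach is discovered) is 9 May 1994; done 27 March 1994 — timely.
Step 2: 20 days after 9 April 1994 (end of the 13-day objection period, which began when the itemised statement is provided on 27 March 1994) is 29 April 1994; 2 May 1994 misses that deadline by 3 days.
Later steps need not be reached.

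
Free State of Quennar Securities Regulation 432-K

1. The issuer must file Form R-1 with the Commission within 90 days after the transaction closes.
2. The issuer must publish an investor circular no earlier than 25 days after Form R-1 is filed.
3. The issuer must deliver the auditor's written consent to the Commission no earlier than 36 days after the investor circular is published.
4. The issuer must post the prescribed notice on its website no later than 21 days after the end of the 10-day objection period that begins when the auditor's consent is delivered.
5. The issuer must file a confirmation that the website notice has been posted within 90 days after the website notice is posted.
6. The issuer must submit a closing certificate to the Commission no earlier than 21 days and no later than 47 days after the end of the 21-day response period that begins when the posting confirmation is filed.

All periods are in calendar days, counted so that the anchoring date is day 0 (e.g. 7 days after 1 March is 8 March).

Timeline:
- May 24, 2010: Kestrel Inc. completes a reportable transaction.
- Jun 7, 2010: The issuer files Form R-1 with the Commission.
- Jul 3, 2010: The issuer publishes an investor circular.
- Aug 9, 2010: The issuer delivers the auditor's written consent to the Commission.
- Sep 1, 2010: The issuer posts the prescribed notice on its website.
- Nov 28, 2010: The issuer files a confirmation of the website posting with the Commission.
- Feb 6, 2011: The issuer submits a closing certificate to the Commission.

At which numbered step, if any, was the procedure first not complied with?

Step 1 — counting 90 days from May 24, 2010 (when the transaction closes) gives a deadline of Aug 22, 2010; Jun 7, 2010 is within that limit.
Step 2 — must wait 25 days from Jun 7, 2010 (when Form R-1 is filed), so not before Jul 2, 2010; done Jul 3, 2010, after the minimum wait.
Step 3 — must wait 36 days from Jul 3, 2010 (when the investor circular is published), so not before Aug 8, 2010; done Aug 9, 2010, after the minimum wait.
Step 4 — counting 21 days from Aug 19, 2010 (end of the 10-day objection period, which began when the auditor's consent is delivered on Aug 9, 2010) gives a deadline of Sep 9, 2010; done Sep 1, 2010 — timely.
Step 5 — counting 90 days from Sep 1, 2010 (when the website notice is posted) gives a deadline of Nov 30, 2010; done Nov 28, 2010 — timely.
Step 6 — 21 and 47 days from Dec 19, 2010 (end of the 21-day response period, which began when the posting confirmation is filed on Nov 28, 2010) are Jan 9, 2011 and Feb 4, 2011 respectively; done Feb 6, 2011 — 2 days after the window closed.
Later steps need not be reached.

Step 6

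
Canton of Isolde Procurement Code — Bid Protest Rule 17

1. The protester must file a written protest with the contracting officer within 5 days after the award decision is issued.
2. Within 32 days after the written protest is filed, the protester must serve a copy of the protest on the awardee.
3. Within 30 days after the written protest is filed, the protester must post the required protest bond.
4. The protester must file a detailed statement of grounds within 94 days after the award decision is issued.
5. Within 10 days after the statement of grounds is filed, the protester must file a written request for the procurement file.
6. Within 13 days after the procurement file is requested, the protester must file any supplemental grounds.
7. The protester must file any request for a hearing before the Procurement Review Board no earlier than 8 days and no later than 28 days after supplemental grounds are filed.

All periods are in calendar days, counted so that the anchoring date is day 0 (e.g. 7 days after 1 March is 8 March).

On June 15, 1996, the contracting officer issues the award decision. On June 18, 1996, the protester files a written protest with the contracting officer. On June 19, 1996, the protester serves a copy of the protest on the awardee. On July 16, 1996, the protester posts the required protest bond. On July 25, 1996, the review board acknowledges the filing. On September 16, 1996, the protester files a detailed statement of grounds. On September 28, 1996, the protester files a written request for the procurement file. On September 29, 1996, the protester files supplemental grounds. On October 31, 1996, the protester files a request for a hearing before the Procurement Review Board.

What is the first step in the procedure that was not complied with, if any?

Step 5

Step 1: 5 days after June 15, 1996 (when the award decision is issued) is June 20, 1996; completed June 18, 1996, before the deadline.
Step 2: 32 days after June 18, 1996 (when the written protest is filed) is July 20, 1996; completed June 19, 1996, before the deadline.
Step 3: 30 days after June 18, 1996 (when the written protest is filed) is July 18, 1996; completed July 16, 1996, before the deadline.
Step 4: 94 days after June 15, 1996 (when the award decision is issued) is September 17, 1996; completed September 16, 1996, before the deadline.
Step 5: 10 days after September 16, 1996 (when the statement of grounds is filed) is September 26, 1996; September 28, 1996 misses that deadline by 2 days.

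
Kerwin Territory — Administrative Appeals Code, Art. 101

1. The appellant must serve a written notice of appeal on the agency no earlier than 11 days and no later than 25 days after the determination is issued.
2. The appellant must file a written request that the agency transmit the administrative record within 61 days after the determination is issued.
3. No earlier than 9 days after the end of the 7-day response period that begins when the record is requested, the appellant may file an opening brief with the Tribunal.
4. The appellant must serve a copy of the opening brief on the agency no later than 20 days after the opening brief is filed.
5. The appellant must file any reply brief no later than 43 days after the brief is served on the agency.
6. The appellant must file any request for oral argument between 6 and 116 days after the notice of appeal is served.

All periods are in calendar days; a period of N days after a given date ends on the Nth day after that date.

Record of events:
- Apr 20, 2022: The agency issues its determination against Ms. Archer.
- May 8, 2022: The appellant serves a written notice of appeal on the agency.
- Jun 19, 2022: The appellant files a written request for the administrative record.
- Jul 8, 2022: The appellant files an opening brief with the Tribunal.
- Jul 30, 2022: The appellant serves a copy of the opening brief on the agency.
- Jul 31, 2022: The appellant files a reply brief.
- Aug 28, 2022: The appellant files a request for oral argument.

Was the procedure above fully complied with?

Step 1 — 11 and 25 days from Apr 20, 2022 (when the determination is issued) are May 1, 2022 and May 15, 2022 respectively; done May 8, 2022 — within the window.
Step 2 — counting 61 days from Apr 20, 2022 (when the determination is issued) gives a deadline of Jun 20, 2022; completed Jun 19, 2022, before the deadline.
Step 3 — must wait 9 days from Jun 26, 2022 (end of the 7-day response period, which began when the record is requested on Jun 19, 2022), so not before Jul 5, 2022; done Jul 8, 2022 — permitted.
Step 4 — counting 20 days from Jul 8, 2022 (when the opening brief is filed) gives a deadline of Jul 28, 2022; not done until Jul 30, 2022, 2 days after the deadline.

No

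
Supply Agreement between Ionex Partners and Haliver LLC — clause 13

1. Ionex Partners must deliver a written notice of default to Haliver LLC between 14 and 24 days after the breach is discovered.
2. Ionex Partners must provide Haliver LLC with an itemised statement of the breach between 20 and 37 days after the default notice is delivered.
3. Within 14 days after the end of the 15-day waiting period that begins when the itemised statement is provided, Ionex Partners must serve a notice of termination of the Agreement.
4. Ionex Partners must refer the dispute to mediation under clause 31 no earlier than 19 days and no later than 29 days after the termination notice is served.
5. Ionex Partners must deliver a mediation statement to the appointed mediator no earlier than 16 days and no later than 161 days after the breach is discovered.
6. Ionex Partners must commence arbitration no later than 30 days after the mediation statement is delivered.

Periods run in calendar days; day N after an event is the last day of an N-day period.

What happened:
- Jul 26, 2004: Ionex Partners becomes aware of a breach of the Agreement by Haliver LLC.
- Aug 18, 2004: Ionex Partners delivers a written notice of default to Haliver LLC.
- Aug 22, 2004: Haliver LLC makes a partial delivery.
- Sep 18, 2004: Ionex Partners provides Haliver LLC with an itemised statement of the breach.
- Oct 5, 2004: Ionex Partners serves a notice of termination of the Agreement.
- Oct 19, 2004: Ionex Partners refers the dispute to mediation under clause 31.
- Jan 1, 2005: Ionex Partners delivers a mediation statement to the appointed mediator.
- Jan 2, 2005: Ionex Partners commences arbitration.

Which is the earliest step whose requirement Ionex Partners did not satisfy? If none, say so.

Step 4

Step 1 — 14 and 24 days from Jul 26, 2004 (when the breach is discovered) are Aug 9, 2004 and Aug 19, 2004 respectively; Aug 18, 2004 falls inside that range.
Step 2 — 20 and 37 days from Aug 18, 2004 (when the default notice is delivered) are Sep 7, 2004 and Sep 24, 2004 respectively; done Sep 18, 2004 — within the window.
Step 3 — counting 14 days from Oct 3, 2004 (end of the 15-day waiting period, which began when the itemised statement is provided on Sep 18, 2004) gives a deadline of Oct 17, 2004; Oct 5, 2004 is within that limit.
Step 4 — 19 and 29 days from Oct 5, 2004 (when the termination notice is served) are Oct 24, 2004 and Nov 3, 2004 respectively; done Oct 19, 2004 — 5 days before the window opened.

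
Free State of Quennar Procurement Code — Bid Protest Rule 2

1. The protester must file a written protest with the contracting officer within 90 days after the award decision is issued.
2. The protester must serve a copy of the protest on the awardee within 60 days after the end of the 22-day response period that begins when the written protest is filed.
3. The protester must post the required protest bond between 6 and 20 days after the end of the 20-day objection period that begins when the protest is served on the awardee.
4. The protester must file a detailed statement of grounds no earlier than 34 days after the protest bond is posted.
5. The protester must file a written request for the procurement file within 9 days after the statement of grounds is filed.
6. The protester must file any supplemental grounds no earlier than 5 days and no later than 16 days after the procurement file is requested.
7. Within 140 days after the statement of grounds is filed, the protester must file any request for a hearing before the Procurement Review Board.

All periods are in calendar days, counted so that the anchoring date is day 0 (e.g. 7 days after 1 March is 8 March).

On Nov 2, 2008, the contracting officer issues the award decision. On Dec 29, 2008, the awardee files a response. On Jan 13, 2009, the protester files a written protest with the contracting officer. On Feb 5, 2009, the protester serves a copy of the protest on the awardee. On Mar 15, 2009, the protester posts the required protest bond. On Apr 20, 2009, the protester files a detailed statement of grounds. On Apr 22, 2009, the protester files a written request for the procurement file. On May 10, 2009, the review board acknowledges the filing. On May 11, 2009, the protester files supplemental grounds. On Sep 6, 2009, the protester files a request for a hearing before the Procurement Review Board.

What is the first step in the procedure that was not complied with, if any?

Step 6

Step 1 — counting 90 days from Nov 2, 2008 (when the award decision is issued) gives a deadline of Jan 31, 2009; Jan 13, 2009 is within that limit.
Step 2 — counting 60 days from Feb 4, 2009 (end of the 22-day response period, which began when the written protest is filed on Jan 13, 2009) gives a deadline of Apr 5, 2009; Feb 5, 2009 is within that limit.
Step 3 — 6 and 20 days from Feb 25, 2009 (end of the 20-day objection period, which began when the protest is served on the awardee on Feb 5, 2009) are Mar 3, 2009 and Mar 17, 2009 respectively; Mar 15, 2009 falls inside that range.
Step 4 — must wait 34 days from Mar 15, 2009 (when the protest bond is posted), so not before Apr 18, 2009; Apr 20, 2009 is on or after that date.
Step 5 — counting 9 days from Apr 20, 2009 (when the statement of grounds is filed) gives a deadline of Apr 29, 2009; Apr 22, 2009 is within that limit.
Step 6 — 5 and 16 days from Apr 22, 2009 (when the procurement file is requested) are Apr 27, 2009 and May 8, 2009 respectively; done May 11, 2009 — 3 days after the window closed.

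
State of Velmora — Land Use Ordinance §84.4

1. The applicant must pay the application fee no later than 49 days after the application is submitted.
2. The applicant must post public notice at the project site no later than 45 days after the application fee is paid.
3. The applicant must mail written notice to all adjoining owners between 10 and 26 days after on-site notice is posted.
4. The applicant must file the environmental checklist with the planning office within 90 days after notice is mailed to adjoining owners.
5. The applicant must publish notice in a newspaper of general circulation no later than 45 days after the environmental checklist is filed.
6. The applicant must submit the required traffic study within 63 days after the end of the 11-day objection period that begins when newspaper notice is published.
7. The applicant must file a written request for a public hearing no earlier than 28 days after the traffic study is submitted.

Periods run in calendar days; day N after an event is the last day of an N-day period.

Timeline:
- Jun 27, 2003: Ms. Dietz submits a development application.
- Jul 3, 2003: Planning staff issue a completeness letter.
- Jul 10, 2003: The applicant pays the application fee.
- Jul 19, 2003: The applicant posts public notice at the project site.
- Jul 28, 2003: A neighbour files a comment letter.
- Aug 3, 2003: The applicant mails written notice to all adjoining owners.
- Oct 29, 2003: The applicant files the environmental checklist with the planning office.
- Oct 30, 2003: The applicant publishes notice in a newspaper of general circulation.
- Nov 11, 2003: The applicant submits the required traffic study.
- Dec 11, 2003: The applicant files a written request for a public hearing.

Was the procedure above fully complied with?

Yes

Step 1 — counting 49 days from Jun 27, 2003 (when the application is submitted) gives a deadline of Aug 15, 2003; Jul 10, 2003 is within that limit.
Step 2 — counting 45 days from Jul 10, 2003 (when the application fee is paid) gives a deadline of Aug 24, 2003; done Jul 19, 2003 — timely.
Step 3 — 10 and 26 days from Jul 19, 2003 (when on-site notice is posted) are Jul 29, 2003 and Aug 14, 2003 respectively; done Aug 3, 2003, which is between those dates.
Step 4 — counting 90 days from Aug 3, 2003 (when notice is mailed to adjoining owners) gives a deadline of Nov 1, 2003; Oct 29, 2003 is within that limit.
Step 5 — counting 45 days from Oct 29, 2003 (when the environmental checklist is filed) gives a deadline of Dec 13, 2003; Oct 30, 2003 is within that limit.
Step 6 — counting 63 days from Nov 10, 2003 (end of the 11-day objection period, which began when newspaper notice is published on Oct 30, 2003) gives a deadline of Jan 12, 2004; completed Nov 11, 2003, before the deadline.
Step 7 — must wait 28 days from Nov 11, 2003 (when the traffic study is submitted), so not before Dec 9, 2003; done Dec 11, 2003 — permitted.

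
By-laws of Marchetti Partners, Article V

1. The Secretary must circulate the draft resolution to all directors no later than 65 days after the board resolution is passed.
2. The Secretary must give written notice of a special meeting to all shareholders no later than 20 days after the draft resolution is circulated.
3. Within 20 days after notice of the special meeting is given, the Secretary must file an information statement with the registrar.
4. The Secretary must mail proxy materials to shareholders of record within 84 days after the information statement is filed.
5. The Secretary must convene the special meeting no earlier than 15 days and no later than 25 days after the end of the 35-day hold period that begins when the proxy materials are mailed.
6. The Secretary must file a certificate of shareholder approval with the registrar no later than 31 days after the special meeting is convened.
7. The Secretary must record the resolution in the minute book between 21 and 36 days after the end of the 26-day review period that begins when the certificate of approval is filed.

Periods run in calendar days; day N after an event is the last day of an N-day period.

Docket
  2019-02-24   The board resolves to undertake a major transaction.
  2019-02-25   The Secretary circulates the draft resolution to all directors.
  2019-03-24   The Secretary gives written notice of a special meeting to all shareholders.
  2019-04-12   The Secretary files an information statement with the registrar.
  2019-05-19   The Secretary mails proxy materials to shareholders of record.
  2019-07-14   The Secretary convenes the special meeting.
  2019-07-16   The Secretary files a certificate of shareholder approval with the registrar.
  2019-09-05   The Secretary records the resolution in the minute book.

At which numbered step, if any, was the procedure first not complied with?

Step 2

Step 1 — counting 65 days from 2019-02-24 (when the board resolution is passed) gives a deadline of 2019-04-30; 2019-02-25 is within that limit.
Step 2 — counting 20 days from 2019-02-25 (when the draft resolution is circulated) gives a deadline of 2019-03-17; not done until 2019-03-24, 7 days after the deadline.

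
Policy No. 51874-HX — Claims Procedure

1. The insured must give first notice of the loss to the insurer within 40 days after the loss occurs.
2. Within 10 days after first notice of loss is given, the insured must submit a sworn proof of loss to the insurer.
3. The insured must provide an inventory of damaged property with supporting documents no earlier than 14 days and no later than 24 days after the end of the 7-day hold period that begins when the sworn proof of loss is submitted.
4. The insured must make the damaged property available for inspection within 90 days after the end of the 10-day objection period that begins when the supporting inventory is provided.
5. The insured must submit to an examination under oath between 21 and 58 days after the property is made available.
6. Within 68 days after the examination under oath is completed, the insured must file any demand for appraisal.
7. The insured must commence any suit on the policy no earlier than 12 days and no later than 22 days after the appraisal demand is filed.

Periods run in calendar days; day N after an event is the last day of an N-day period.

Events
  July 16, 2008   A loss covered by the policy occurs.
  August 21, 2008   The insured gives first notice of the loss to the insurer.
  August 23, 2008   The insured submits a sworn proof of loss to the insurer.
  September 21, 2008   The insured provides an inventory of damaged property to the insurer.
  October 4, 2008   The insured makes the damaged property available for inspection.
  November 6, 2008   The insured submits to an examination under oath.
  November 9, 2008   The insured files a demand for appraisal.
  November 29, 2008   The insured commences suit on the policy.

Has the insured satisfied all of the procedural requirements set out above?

Yes

Step 1 — counting 40 days from July 16, 2008 (when the loss occurs) gives a deadline of August 25, 2008; done August 21, 2008 — timely.
Step 2 — counting 10 days from August 21, 2008 (when first notice of loss is given) gives a deadline of August 31, 2008; completed August 23, 2008, before the deadline.
Step 3 — 14 and 24 days from August 30, 2008 (end of the 7-day hold period, which began when the sworn proof of loss is submitted on August 23, 2008) are September 13, 2008 and September 23, 2008 respectively; September 21, 2008 falls inside that range.
Step 4 — counting 90 days from October 1, 2008 (end of the 10-day objection period, which began when the supporting inventory is provided on September 21, 2008) gives a deadline of December 30, 2008; October 4, 2008 is within that limit.
Step 5 — 21 and 58 days from October 4, 2008 (when the property is made available) are October 25, 2008 and December 1, 2008 respectively; done November 6, 2008, which is between those dates.
Step 6 — counting 68 days from November 6, 2008 (when the examination under oath is completed) gives a deadline of January 13, 2009; November 9, 2008 is within that limit.
Step 7 — 12 and 22 days from November 9, 2008 (when the appraisal demand is filed) are November 21, 2008 and December 1, 2008 respectively; done November 29, 2008, which is between those dates.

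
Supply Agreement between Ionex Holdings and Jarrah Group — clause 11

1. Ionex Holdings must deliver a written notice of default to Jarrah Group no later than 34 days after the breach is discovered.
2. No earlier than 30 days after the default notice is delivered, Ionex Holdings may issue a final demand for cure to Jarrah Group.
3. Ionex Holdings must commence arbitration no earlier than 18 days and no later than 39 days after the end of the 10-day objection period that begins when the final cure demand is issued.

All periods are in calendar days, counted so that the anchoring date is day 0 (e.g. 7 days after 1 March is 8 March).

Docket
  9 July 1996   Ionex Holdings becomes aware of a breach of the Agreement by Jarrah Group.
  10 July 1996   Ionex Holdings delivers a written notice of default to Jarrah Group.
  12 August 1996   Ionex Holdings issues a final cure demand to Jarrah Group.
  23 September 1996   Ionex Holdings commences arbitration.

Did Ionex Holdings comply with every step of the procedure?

Step 1: 34 days after 9 July 1996 (when the breach is discovered) is 12 August 1996; 10 July 1996 is within that limit.
Step 2: the earliest permitted date is 30 days after 10 July 1996 (when the default notice is delivered), i.e. 9 August 1996; 12 August 1996 is on or after that date.
Step 3: the window is 18–39 days after 22 August 1996 (end of the 10-day objection period, which began when the final cure demand is issued on 12 August 1996), so 9 September 1996 through 30 September 1996; done 23 September 1996 — within the window.

Yes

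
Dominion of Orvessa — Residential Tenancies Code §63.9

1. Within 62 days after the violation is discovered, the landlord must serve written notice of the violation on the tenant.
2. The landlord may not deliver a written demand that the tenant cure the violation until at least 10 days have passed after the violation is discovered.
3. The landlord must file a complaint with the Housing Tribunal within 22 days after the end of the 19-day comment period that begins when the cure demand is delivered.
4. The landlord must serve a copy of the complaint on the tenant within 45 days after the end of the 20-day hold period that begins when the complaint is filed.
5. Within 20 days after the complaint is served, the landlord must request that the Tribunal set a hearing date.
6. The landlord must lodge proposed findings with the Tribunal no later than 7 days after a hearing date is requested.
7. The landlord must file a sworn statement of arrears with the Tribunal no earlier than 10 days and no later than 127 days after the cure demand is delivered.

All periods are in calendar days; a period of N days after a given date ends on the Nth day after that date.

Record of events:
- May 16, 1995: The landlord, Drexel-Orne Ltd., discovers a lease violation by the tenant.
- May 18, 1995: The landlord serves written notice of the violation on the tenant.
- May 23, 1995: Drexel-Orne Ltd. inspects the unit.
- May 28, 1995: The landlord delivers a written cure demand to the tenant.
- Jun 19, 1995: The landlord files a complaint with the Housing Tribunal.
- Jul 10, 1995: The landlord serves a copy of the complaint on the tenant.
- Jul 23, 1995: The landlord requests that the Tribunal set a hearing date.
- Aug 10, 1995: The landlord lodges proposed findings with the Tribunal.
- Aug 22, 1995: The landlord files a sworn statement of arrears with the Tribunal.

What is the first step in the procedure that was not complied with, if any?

Step 6

Step 1 — counting 62 days from May 16, 1995 (when the violation is discovered) gives a deadline of Jul 17, 1995; done May 18, 1995 — timely.
Step 2 — must wait 10 days from May 16, 1995 (when the violation is discovered), so not before May 26, 1995; done May 28, 1995 — permitted.
Step 3 — counting 22 days from Jun 16, 1995 (end of the 19-day comment period, which began when the cure demand is delivered on May 28, 1995) gives a deadline of Jul 8, 1995; Jun 19, 1995 is within that limit.
Step 4 — counting 45 days from Jul 9, 1995 (end of the 20-day hold period, which began when the complaint is filed on Jun 19, 1995) gives a deadline of Aug 23, 1995; completed Jul 10, 1995, before the deadline.
Step 5 — counting 20 days from Jul 10, 1995 (when the complaint is served) gives a deadline of Jul 30, 1995; done Jul 23, 1995 — timely.
Step 6 — counting 7 days from Jul 23, 1995 (when a hearing date is requested) gives a deadline of Jul 30, 1995; done Aug 10, 1995 — 11 days late.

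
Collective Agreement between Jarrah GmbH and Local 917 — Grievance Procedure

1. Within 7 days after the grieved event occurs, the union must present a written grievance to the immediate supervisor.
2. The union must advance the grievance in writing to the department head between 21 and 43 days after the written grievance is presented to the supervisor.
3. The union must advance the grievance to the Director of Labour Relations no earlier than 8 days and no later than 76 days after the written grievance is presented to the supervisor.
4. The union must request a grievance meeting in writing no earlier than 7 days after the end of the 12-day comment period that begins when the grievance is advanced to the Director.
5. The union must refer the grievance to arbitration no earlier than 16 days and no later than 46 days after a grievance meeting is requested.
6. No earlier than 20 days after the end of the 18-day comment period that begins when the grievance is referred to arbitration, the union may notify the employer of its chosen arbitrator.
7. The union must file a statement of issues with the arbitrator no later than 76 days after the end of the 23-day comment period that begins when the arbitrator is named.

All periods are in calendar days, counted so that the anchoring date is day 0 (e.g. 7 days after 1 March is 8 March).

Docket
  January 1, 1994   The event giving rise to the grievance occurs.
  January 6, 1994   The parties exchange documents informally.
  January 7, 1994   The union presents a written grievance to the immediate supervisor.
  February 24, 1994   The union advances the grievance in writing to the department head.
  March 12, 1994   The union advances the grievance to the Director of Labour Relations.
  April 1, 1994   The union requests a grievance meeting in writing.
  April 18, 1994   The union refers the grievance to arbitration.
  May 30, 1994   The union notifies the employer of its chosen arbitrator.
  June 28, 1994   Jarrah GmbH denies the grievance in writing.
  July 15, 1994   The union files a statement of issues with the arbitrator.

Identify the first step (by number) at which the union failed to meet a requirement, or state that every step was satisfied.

Step 2

Step 1: 7 days after January 1, 1994 (when the grieved event occurs) is January 8, 1994; done January 7, 1994 — timely.
Step 2: the window is 21–43 days after January 7, 1994 (when the written grievance is presented to the supervisor), so January 28, 1994 through February 19, 1994; February 24, 1994 is 5 days past the end of the window.
That is the first point of non-compliance.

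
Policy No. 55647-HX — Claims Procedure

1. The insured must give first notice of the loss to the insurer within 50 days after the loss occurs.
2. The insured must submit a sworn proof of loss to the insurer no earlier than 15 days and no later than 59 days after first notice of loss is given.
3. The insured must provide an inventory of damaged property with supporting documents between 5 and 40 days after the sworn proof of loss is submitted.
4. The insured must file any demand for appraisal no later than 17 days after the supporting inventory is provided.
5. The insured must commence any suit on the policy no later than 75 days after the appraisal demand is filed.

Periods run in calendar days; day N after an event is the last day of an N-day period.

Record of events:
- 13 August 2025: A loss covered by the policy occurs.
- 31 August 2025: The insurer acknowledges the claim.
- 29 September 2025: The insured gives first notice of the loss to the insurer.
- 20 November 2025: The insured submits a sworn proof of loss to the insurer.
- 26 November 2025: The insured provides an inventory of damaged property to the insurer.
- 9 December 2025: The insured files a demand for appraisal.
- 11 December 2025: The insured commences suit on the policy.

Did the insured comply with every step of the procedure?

Yes

Step 1: 50 days after 13 August 2025 (when the loss occurs) is 2 October 2025; 29 September 2025 is within that limit.
Step 2: the window is 15–59 days after 29 September 2025 (when first notice of loss is given), so 14 October 2025 through 27 November 2025; done 20 November 2025 — within the window.
Step 3: the window is 5–40 days after 20 November 2025 (when the sworn proof of loss is submitted), so 25 November 2025 through 30 December 2025; 26 November 2025 falls inside that range.
Step 4: 17 days after 26 November 2025 (when the supporting inventory is provided) is 13 December 2025; done 9 December 2025 — timely.
Step 5: 75 days after 9 December 2025 (when the appraisal demand is filed) is 22 February 2026; 11 December 2025 is within that limit.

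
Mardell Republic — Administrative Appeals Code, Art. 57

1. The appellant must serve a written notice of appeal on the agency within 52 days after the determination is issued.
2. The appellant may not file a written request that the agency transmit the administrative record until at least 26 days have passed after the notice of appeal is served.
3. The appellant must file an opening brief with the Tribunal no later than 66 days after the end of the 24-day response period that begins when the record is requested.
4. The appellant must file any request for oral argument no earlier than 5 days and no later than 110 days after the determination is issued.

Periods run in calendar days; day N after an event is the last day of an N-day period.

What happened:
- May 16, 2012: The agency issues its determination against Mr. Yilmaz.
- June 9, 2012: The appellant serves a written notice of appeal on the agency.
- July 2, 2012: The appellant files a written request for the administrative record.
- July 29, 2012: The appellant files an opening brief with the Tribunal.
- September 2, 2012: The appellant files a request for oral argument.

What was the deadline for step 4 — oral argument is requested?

Step 4 runs from May 16, 2012, when the determination is issued. The window is 5–110 days after May 16, 2012; it closes on September 3, 2012.

September 3, 2012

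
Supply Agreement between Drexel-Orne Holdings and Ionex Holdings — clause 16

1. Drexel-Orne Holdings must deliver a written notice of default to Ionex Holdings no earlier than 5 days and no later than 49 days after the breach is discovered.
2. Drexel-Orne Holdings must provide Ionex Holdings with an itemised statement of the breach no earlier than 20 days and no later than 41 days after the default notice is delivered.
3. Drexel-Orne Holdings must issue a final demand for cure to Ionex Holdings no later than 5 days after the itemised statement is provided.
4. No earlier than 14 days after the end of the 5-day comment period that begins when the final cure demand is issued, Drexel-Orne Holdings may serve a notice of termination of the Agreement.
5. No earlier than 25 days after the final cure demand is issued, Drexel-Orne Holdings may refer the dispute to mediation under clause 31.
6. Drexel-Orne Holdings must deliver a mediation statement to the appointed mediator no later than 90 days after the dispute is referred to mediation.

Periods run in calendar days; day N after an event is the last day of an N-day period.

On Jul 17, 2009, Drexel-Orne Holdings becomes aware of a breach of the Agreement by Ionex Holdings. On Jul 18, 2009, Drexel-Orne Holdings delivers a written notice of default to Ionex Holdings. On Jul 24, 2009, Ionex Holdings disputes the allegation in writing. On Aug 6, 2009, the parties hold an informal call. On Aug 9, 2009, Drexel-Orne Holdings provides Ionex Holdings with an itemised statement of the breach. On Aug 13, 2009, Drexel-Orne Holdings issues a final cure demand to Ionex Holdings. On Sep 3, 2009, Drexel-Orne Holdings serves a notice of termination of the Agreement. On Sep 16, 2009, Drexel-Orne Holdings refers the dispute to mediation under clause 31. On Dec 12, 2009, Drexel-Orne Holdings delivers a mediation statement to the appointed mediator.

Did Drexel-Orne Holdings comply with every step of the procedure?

No

Step 1: the window is 5–49 days after Jul 17, 2009 (when the breach is discovered), so Jul 22, 2009 through Sep 4, 2009; done Jul 18, 2009 — 4 days before the window opened.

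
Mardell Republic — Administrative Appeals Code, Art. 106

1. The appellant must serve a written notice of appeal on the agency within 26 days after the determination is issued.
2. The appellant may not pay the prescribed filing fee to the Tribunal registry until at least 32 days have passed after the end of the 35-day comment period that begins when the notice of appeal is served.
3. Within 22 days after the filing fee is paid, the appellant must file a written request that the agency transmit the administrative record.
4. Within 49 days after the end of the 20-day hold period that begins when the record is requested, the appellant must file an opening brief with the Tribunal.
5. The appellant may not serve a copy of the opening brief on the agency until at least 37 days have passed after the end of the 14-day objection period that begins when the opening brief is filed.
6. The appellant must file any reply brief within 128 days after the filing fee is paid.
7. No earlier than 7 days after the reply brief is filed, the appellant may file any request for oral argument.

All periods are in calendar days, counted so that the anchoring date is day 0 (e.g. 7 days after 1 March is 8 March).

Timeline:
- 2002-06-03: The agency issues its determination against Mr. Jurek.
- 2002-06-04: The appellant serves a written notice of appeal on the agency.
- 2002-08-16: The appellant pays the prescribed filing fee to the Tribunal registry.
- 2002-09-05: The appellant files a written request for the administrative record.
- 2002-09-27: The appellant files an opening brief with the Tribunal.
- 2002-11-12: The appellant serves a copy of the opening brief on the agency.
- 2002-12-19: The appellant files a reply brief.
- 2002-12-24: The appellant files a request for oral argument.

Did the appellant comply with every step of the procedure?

(1) due by 2002-06-03 + 26 days = 2002-06-29; completed 2002-06-04, before the deadline.
(2) permitted from 2002-07-09 + 32 days = 2002-08-10 onward; 2002-08-16 is on or after that date.
(3) due by 2002-08-16 + 22 days = 2002-09-07; completed 2002-09-05, before the deadline.
(4) due by 2002-09-25 + 49 days = 2002-11-13; completed 2002-09-27, before the deadline.
(5) permitted from 2002-10-11 + 37 days = 2002-11-17 onward; done 2002-11-12 — 5 days too early.
Later steps need not be reached.

No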